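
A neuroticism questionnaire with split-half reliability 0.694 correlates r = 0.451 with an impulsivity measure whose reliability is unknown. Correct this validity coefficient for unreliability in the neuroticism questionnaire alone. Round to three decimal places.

Single correction: r_c = r_obs / √r_xx = 0.451 / √0.694 = 0.451 / 0.8331 ≈ 0.541.

0.541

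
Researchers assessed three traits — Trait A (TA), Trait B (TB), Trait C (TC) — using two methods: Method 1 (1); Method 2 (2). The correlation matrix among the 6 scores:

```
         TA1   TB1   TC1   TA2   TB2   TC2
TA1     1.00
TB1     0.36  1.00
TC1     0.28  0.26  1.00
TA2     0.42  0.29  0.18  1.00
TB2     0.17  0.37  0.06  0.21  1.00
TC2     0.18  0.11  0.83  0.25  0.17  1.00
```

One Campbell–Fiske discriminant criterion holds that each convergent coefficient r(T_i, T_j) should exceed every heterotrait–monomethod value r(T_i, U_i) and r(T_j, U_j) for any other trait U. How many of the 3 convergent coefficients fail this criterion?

Each convergent coefficient versus the relevant comparison correlations:
TA (methods 1·2): 0.42 vs {0.36, 0.21, 0.28, 0.25} → pass.
TB (methods 1·2): 0.37 vs {0.36, 0.21, 0.26, 0.17} → pass.
TC (methods 1·2): 0.83 vs {0.28, 0.25, 0.26, 0.17} → pass.
0 of 3 fail.

0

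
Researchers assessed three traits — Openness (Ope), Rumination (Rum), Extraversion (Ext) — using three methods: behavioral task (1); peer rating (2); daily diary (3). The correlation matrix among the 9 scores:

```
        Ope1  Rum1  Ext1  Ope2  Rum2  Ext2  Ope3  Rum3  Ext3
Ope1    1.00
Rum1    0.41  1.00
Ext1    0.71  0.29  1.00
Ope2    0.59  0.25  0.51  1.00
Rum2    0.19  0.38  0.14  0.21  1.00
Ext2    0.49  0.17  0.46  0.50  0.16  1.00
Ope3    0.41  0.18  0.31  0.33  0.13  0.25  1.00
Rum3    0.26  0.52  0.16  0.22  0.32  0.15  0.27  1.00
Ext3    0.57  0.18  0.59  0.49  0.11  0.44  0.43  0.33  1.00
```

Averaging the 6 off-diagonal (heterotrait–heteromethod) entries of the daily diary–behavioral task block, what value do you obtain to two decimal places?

0.28

HTHM values (method 3 × method 1): 0.18, 0.31, 0.26, 0.16, 0.57, 0.18; mean = 1.66/6 = 0.28.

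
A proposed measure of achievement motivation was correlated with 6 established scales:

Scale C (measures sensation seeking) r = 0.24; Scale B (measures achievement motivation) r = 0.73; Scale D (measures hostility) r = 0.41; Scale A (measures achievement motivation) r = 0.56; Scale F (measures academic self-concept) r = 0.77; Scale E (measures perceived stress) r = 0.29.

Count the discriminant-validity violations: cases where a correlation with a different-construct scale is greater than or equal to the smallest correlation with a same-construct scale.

Convergent (same construct = achievement motivation): Scale B, Scale A.
Smallest convergent = 0.56. Discriminant values: 0.24, 0.41, 0.77, 0.29; count ≥ 0.56 → 1.

1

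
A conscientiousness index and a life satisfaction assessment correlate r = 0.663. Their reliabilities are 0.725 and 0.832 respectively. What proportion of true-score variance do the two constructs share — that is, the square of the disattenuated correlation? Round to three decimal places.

0.729

Disattenuated r = 0.663 / √(0.725 × 0.832) = 0.663 / 0.7767 = 0.8536.
Shared true-score variance = 0.8536² = 0.7286 ≈ 0.729.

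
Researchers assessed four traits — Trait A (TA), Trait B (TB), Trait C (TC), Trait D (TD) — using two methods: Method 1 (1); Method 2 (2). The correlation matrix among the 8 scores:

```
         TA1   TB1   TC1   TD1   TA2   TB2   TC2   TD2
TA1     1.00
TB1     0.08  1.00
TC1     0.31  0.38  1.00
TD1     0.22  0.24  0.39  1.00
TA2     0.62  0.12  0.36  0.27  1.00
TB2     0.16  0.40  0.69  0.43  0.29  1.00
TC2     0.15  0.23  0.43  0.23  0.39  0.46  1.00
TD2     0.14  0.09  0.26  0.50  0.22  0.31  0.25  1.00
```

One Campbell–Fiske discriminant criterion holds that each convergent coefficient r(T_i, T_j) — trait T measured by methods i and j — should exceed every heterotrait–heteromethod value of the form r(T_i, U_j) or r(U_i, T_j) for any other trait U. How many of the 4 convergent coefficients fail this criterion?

2

Each convergent coefficient versus the relevant comparison correlations:
TA (methods 1·2): 0.62 vs {0.16, 0.12, 0.15, 0.36, 0.14, 0.27} → pass.
TB (methods 1·2): 0.40 vs {0.12, 0.16, 0.23, 0.69, 0.09, 0.43} → fail.
TC (methods 1·2): 0.43 vs {0.36, 0.15, 0.69, 0.23, 0.26, 0.23} → fail.
TD (methods 1·2): 0.50 vs {0.27, 0.14, 0.43, 0.09, 0.23, 0.26} → pass.
2 of 4 fail.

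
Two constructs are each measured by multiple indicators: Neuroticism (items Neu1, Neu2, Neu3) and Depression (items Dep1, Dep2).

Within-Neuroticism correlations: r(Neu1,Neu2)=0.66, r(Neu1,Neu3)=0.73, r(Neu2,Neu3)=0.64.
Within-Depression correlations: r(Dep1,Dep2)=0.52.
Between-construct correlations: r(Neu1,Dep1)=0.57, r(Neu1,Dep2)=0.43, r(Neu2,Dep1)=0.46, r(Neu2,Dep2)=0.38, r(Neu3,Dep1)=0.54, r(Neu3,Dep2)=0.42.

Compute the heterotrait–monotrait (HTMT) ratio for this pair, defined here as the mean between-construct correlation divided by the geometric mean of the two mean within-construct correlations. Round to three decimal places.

Mean heterotrait r = 2.80/6 = 0.4667.
Mean within-Neu = 2.03/3 = 0.6767; mean within-Dep = 0.52/1 = 0.5200.
Geometric mean = √(0.6767 × 0.5200) = 0.5932.
HTMT = 0.4667 / 0.5932 = 0.787.

0.787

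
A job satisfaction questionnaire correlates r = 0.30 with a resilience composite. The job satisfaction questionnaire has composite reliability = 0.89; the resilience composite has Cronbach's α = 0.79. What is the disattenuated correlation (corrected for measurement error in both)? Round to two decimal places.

r_true = r_obs / √(r_xx · r_yy) = 0.30 / √(0.89 × 0.79) = 0.30 / √0.7031 = 0.30 / 0.8385 ≈ 0.36.

0.36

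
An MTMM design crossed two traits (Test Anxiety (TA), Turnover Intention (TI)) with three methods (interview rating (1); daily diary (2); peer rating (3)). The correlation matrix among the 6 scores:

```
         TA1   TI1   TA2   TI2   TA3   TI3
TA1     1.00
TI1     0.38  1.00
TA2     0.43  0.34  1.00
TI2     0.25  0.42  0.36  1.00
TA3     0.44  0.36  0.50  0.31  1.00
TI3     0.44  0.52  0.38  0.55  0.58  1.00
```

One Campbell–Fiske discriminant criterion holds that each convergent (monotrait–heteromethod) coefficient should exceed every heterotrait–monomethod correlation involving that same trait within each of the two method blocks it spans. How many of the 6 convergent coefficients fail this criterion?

4

Convergent coefficients and their comparison sets:
TA (methods 1·2): 0.43 vs {0.38, 0.36} → pass.
TA (methods 1·3): 0.44 vs {0.38, 0.58} → fail.
TA (methods 2·3): 0.50 vs {0.36, 0.58} → fail.
TI (methods 1·2): 0.42 vs {0.38, 0.36} → pass.
TI (methods 1·3): 0.52 vs {0.38, 0.58} → fail.
TI (methods 2·3): 0.55 vs {0.36, 0.58} → fail.
4 of 6 fail.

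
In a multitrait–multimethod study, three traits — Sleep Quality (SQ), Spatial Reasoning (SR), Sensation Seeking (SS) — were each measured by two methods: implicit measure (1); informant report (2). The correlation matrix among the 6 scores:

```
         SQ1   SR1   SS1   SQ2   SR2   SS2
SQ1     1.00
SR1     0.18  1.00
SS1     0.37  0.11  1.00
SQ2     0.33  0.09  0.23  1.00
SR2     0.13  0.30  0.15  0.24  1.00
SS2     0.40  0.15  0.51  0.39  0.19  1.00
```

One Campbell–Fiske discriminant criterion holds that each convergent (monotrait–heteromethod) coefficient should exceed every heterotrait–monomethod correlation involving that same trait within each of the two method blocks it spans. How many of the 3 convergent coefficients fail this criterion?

Convergent coefficients and their comparison sets:
SQ (methods 1·2): 0.33 vs {0.18, 0.24, 0.37, 0.39} → fail.
SR (methods 1·2): 0.30 vs {0.18, 0.24, 0.11, 0.19} → pass.
SS (methods 1·2): 0.51 vs {0.37, 0.39, 0.11, 0.19} → pass.
1 of 3 fail.

1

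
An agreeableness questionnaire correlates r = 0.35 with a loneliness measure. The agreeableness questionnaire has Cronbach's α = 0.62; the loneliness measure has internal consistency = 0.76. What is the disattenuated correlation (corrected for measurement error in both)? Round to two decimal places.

r_true = r_obs / √(r_xx · r_yy) = 0.35 / √(0.62 × 0.76) = 0.35 / √0.4712 = 0.35 / 0.6864 ≈ 0.51.

0.51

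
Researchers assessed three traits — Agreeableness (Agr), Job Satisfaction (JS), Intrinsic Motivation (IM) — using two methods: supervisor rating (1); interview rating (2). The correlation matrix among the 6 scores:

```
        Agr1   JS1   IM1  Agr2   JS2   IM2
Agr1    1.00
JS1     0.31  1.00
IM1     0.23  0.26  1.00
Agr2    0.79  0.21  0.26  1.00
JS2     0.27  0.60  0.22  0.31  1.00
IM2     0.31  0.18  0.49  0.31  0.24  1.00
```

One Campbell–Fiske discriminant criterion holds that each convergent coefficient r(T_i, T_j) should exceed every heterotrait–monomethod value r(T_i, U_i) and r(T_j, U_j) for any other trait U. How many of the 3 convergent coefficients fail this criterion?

Each convergent coefficient versus the relevant comparison correlations:
Agr (methods 1·2): 0.79 vs {0.31, 0.31, 0.23, 0.31} → pass.
JS (methods 1·2): 0.60 vs {0.31, 0.31, 0.26, 0.24} → pass.
IM (methods 1·2): 0.49 vs {0.23, 0.31, 0.26, 0.24} → pass.
0 of 3 fail.

0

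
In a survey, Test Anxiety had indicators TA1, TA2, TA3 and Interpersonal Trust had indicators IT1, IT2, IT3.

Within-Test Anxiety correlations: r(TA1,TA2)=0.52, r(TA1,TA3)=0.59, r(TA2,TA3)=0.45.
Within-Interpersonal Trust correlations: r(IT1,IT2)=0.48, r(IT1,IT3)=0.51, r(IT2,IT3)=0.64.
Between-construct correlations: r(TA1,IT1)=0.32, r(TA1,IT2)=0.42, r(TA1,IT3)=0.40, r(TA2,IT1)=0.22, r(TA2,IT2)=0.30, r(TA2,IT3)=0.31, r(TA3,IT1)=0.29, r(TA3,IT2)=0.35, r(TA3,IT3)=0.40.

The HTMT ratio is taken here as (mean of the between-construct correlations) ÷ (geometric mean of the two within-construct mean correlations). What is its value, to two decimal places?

0.63

Between-construct mean = 3.01/9 = 0.3344.
Mean within-TA = 1.56/3 = 0.5200; mean within-IT = 1.63/3 = 0.5433.
Geometric mean = √(0.5200 × 0.5433) = 0.5315.
HTMT = 0.3344 / 0.5315 = 0.63.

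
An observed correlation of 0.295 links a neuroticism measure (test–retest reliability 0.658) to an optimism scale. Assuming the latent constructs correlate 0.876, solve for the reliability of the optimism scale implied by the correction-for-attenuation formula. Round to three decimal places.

0.172

r_true = r_obs / √(r_xx · r_yy) ⇒ 0.876 = 0.295 / √(0.658 · r_yy).
√(0.658 · r_yy) = 0.295 / 0.876 = 0.3368; 0.658 · r_yy = 0.1134; r_yy = 0.1134 / 0.658 ≈ 0.172.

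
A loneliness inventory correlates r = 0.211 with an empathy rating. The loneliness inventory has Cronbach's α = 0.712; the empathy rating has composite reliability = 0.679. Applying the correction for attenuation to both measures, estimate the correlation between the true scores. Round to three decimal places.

r_true = r_obs / √(r_xx · r_yy) = 0.211 / √(0.712 × 0.679) = 0.211 / √0.483448 = 0.211 / 0.6953 ≈ 0.303.

0.303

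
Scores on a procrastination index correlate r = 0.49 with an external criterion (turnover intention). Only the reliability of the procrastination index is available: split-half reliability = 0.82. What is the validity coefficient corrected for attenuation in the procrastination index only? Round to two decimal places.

0.54

Single correction: r_c = r_obs / √r_xx = 0.49 / √0.82 = 0.49 / 0.9055 ≈ 0.54.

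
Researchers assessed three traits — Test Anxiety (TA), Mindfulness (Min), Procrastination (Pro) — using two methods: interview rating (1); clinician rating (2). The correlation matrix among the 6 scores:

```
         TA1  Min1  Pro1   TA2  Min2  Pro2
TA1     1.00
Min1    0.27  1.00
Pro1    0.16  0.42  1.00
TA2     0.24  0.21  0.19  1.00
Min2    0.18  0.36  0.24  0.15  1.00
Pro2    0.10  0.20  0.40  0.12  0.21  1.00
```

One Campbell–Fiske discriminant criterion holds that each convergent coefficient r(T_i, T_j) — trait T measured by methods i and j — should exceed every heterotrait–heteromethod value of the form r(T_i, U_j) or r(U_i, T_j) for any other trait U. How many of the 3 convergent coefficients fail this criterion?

Each convergent coefficient versus the relevant comparison correlations:
TA (methods 1·2): 0.24 vs {0.18, 0.21, 0.10, 0.19} → pass.
Min (methods 1·2): 0.36 vs {0.21, 0.18, 0.20, 0.24} → pass.
Pro (methods 1·2): 0.40 vs {0.19, 0.10, 0.24, 0.20} → pass.
0 of 3 fail.

0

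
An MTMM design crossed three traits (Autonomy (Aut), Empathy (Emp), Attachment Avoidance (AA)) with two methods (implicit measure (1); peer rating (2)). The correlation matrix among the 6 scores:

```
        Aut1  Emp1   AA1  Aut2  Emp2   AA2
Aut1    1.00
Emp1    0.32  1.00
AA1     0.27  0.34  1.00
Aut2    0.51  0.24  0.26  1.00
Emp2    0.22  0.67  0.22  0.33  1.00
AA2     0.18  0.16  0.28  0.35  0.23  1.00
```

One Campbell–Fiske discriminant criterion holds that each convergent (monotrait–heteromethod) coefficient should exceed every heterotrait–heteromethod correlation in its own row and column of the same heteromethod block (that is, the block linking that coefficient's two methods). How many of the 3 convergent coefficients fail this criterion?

0

Checking each validity diagonal entry against its comparison values:
Aut (methods 1·2): 0.51 vs {0.22, 0.24, 0.18, 0.26} → pass.
Emp (methods 1·2): 0.67 vs {0.24, 0.22, 0.16, 0.22} → pass.
AA (methods 1·2): 0.28 vs {0.26, 0.18, 0.22, 0.16} → pass.
0 of 3 fail.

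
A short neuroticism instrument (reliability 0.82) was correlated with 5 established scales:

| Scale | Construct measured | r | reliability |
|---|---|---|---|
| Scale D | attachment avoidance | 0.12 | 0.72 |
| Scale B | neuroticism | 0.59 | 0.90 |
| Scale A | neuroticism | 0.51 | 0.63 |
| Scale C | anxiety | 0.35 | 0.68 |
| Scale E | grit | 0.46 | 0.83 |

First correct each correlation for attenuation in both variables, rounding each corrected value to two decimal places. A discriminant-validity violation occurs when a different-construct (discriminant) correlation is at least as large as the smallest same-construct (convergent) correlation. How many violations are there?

0

Disattenuated r (r / √(r_scale · r_new)):
  Scale D (disc): 0.12 / √(0.72·0.82) = 0.16
  Scale B (conv): 0.59 / √(0.90·0.82) = 0.69
  Scale A (conv): 0.51 / √(0.63·0.82) = 0.71
  Scale C (disc): 0.35 / √(0.68·0.82) = 0.47
  Scale E (disc): 0.46 / √(0.83·0.82) = 0.56
Smallest convergent = 0.69. Discriminant values: 0.16, 0.47, 0.56; count ≥ 0.69 → 0.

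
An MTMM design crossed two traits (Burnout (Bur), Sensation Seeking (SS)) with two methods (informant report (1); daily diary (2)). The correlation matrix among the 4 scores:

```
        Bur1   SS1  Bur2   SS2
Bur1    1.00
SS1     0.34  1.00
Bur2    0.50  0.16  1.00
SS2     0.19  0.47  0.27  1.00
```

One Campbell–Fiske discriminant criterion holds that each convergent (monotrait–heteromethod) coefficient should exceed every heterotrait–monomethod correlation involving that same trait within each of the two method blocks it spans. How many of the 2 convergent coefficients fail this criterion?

0

Convergent coefficients and their comparison sets:
Bur (methods 1·2): 0.50 vs {0.34, 0.27} → pass.
SS (methods 1·2): 0.47 vs {0.34, 0.27} → pass.
0 of 2 fail.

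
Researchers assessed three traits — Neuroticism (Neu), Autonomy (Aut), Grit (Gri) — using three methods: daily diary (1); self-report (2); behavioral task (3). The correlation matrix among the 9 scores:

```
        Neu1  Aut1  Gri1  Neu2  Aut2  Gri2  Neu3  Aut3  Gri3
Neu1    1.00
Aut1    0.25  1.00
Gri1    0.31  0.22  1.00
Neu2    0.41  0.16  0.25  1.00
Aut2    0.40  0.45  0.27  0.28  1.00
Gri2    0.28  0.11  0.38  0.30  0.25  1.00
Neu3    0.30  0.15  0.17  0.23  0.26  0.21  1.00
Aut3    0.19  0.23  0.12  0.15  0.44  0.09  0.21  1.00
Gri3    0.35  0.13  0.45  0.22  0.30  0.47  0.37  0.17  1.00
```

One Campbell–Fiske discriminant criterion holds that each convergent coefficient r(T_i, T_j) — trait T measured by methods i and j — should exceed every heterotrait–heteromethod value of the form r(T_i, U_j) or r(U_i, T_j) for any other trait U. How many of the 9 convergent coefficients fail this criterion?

Convergent coefficients and their comparison sets:
Neu (methods 1·2): 0.41 vs {0.40, 0.16, 0.28, 0.25} → pass.
Neu (methods 1·3): 0.30 vs {0.19, 0.15, 0.35, 0.17} → fail.
Neu (methods 2·3): 0.23 vs {0.15, 0.26, 0.22, 0.21} → fail.
Aut (methods 1·2): 0.45 vs {0.16, 0.40, 0.11, 0.27} → pass.
Aut (methods 1·3): 0.23 vs {0.15, 0.19, 0.13, 0.12} → pass.
Aut (methods 2·3): 0.44 vs {0.26, 0.15, 0.30, 0.09} → pass.
Gri (methods 1·2): 0.38 vs {0.25, 0.28, 0.27, 0.11} → pass.
Gri (methods 1·3): 0.45 vs {0.17, 0.35, 0.12, 0.13} → pass.
Gri (methods 2·3): 0.47 vs {0.21, 0.22, 0.09, 0.30} → pass.
2 of 9 fail.

2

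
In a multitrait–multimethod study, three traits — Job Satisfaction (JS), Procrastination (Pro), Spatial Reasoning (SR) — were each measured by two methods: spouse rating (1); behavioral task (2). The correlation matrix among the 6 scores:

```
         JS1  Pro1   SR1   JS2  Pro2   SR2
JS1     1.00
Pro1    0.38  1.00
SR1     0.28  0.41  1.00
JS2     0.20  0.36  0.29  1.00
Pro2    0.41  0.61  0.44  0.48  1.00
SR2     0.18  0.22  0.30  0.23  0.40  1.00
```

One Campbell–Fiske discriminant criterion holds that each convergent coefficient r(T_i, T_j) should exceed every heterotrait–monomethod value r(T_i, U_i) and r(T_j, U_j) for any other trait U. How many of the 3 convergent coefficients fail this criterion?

2

Each convergent coefficient versus the relevant comparison correlations:
JS (methods 1·2): 0.20 vs {0.38, 0.48, 0.28, 0.23} → fail.
Pro (methods 1·2): 0.61 vs {0.38, 0.48, 0.41, 0.40} → pass.
SR (methods 1·2): 0.30 vs {0.28, 0.23, 0.41, 0.40} → fail.
2 of 3 fail.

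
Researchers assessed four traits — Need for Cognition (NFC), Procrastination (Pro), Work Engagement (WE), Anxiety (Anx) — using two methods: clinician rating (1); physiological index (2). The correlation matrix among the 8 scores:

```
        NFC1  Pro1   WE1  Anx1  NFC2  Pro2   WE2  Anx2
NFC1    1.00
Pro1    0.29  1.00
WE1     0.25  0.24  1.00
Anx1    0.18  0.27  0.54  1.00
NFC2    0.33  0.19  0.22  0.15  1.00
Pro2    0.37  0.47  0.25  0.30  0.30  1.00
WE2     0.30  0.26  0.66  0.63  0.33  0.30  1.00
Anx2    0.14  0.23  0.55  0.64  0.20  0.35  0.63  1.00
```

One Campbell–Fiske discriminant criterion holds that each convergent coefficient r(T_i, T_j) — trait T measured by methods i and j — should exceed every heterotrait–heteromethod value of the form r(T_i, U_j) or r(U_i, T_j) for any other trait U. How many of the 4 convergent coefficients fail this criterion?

Checking each validity diagonal entry against its comparison values:
NFC (methods 1·2): 0.33 vs {0.37, 0.19, 0.30, 0.22, 0.14, 0.15} → fail.
Pro (methods 1·2): 0.47 vs {0.19, 0.37, 0.26, 0.25, 0.23, 0.30} → pass.
WE (methods 1·2): 0.66 vs {0.22, 0.30, 0.25, 0.26, 0.55, 0.63} → pass.
Anx (methods 1·2): 0.64 vs {0.15, 0.14, 0.30, 0.23, 0.63, 0.55} → pass.
1 of 4 fail.

1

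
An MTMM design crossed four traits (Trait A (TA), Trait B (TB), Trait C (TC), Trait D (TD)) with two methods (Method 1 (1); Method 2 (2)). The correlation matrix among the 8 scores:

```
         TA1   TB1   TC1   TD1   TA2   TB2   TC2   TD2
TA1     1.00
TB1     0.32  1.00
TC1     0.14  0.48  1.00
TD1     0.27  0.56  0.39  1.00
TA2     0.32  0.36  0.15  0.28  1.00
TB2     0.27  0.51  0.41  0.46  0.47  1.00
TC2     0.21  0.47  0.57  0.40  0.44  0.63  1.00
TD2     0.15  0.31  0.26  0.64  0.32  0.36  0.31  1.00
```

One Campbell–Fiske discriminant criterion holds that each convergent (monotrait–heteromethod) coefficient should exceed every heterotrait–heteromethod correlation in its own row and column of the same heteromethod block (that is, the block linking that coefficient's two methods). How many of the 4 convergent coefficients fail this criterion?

1

Convergent coefficients and their comparison sets:
TA (methods 1·2): 0.32 vs {0.27, 0.36, 0.21, 0.15, 0.15, 0.28} → fail.
TB (methods 1·2): 0.51 vs {0.36, 0.27, 0.47, 0.41, 0.31, 0.46} → pass.
TC (methods 1·2): 0.57 vs {0.15, 0.21, 0.41, 0.47, 0.26, 0.40} → pass.
TD (methods 1·2): 0.64 vs {0.28, 0.15, 0.46, 0.31, 0.40, 0.26} → pass.
1 of 4 fail.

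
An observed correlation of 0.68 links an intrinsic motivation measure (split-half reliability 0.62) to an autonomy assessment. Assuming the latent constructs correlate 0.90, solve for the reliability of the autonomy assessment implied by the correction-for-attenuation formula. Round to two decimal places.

r_true = r_obs / √(r_xx · r_yy) ⇒ 0.90 = 0.68 / √(0.62 · r_yy).
√(0.62 · r_yy) = 0.68 / 0.90 = 0.7556; 0.62 · r_yy = 0.5709; r_yy = 0.5709 / 0.62 ≈ 0.92.

0.92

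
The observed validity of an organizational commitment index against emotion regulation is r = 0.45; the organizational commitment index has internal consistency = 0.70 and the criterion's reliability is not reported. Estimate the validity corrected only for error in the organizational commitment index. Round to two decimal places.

Single correction: r_c = r_obs / √r_xx = 0.45 / √0.70 = 0.45 / 0.8367 ≈ 0.54.

0.54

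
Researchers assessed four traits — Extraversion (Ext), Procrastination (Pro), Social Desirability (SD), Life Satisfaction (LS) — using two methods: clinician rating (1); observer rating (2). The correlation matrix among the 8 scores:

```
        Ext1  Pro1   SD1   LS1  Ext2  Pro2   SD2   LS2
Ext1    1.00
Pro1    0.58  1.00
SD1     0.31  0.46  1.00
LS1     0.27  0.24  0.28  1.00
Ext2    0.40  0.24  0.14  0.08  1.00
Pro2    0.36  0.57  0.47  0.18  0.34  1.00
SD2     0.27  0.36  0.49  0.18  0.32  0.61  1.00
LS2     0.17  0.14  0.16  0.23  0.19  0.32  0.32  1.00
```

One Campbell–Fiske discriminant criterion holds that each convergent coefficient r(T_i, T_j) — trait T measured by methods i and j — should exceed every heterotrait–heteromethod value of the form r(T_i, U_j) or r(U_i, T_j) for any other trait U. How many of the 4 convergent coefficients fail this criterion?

0

Each convergent coefficient versus the relevant comparison correlations:
Ext (methods 1·2): 0.40 vs {0.36, 0.24, 0.27, 0.14, 0.17, 0.08} → pass.
Pro (methods 1·2): 0.57 vs {0.24, 0.36, 0.36, 0.47, 0.14, 0.18} → pass.
SD (methods 1·2): 0.49 vs {0.14, 0.27, 0.47, 0.36, 0.16, 0.18} → pass.
LS (methods 1·2): 0.23 vs {0.08, 0.17, 0.18, 0.14, 0.18, 0.16} → pass.
0 of 4 fail.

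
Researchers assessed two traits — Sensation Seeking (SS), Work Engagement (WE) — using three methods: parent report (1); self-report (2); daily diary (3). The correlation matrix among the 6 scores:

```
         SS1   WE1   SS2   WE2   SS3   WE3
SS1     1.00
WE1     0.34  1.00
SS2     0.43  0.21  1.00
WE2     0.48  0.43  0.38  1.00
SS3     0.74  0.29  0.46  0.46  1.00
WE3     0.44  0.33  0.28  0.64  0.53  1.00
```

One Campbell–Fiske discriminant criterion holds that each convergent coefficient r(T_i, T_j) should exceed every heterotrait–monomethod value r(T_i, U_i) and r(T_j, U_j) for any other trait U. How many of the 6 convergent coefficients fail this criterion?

Checking each validity diagonal entry against its comparison values:
SS (methods 1·2): 0.43 vs {0.34, 0.38} → pass.
SS (methods 1·3): 0.74 vs {0.34, 0.53} → pass.
SS (methods 2·3): 0.46 vs {0.38, 0.53} → fail.
WE (methods 1·2): 0.43 vs {0.34, 0.38} → pass.
WE (methods 1·3): 0.33 vs {0.34, 0.53} → fail.
WE (methods 2·3): 0.64 vs {0.38, 0.53} → pass.
2 of 6 fail.

2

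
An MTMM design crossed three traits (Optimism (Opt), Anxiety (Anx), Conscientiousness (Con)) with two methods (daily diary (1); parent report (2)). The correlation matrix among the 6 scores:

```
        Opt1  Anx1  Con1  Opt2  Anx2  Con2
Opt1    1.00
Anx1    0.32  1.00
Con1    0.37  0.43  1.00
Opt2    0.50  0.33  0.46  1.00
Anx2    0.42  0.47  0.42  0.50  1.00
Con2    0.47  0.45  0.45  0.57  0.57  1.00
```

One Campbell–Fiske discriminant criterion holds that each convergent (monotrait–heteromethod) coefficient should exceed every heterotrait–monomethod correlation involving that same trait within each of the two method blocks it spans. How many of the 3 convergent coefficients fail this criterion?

Checking each validity diagonal entry against its comparison values:
Opt (methods 1·2): 0.50 vs {0.32, 0.50, 0.37, 0.57} → fail.
Anx (methods 1·2): 0.47 vs {0.32, 0.50, 0.43, 0.57} → fail.
Con (methods 1·2): 0.45 vs {0.37, 0.57, 0.43, 0.57} → fail.
3 of 3 fail.

3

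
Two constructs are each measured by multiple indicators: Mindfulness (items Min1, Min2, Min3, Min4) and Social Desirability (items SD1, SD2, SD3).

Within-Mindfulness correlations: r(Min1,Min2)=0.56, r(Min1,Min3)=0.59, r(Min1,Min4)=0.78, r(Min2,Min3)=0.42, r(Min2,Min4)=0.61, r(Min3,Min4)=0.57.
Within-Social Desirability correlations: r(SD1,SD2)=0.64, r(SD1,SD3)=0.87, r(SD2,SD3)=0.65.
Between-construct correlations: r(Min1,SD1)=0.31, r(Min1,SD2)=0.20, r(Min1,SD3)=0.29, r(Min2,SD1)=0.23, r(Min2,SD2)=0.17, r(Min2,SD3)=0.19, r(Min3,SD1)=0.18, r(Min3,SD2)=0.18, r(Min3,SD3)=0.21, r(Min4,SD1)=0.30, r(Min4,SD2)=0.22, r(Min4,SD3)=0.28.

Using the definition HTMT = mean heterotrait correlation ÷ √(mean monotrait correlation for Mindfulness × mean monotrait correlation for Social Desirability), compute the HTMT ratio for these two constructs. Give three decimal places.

0.353

Mean heterotrait r = 2.76/12 = 0.2300.
Mean within-Min = 3.53/6 = 0.5883; mean within-SD = 2.16/3 = 0.7200.
Geometric mean = √(0.5883 × 0.7200) = 0.6508.
HTMT = 0.2300 / 0.6508 = 0.353.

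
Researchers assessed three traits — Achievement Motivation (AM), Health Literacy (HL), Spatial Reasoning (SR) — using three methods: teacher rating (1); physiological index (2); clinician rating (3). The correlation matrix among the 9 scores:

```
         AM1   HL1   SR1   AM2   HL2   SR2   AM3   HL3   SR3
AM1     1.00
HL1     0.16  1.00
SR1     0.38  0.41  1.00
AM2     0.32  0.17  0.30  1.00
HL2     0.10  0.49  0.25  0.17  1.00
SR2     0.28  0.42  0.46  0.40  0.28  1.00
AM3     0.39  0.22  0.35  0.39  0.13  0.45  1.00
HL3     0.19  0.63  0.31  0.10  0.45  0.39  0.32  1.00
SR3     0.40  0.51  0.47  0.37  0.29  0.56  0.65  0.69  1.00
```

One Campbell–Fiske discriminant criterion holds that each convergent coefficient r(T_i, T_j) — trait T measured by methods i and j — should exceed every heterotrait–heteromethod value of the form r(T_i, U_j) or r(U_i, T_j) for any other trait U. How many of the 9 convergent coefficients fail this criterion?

3

Checking each validity diagonal entry against its comparison values:
AM (methods 1·2): 0.32 vs {0.10, 0.17, 0.28, 0.30} → pass.
AM (methods 1·3): 0.39 vs {0.19, 0.22, 0.40, 0.35} → fail.
AM (methods 2·3): 0.39 vs {0.10, 0.13, 0.37, 0.45} → fail.
HL (methods 1·2): 0.49 vs {0.17, 0.10, 0.42, 0.25} → pass.
HL (methods 1·3): 0.63 vs {0.22, 0.19, 0.51, 0.31} → pass.
HL (methods 2·3): 0.45 vs {0.13, 0.10, 0.29, 0.39} → pass.
SR (methods 1·2): 0.46 vs {0.30, 0.28, 0.25, 0.42} → pass.
SR (methods 1·3): 0.47 vs {0.35, 0.40, 0.31, 0.51} → fail.
SR (methods 2·3): 0.56 vs {0.45, 0.37, 0.39, 0.29} → pass.
3 of 9 fail.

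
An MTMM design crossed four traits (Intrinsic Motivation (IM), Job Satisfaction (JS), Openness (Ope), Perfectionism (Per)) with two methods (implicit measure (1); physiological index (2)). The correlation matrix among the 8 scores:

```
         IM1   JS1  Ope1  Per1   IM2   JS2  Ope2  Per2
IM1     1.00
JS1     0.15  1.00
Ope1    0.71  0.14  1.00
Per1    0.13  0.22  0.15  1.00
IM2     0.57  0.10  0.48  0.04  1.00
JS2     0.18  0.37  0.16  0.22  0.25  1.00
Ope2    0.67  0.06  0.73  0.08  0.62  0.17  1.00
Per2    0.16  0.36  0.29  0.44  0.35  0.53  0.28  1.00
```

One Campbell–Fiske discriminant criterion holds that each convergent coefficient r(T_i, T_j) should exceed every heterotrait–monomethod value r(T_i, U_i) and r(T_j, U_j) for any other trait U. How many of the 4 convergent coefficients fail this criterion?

3

Checking each validity diagonal entry against its comparison values:
IM (methods 1·2): 0.57 vs {0.15, 0.25, 0.71, 0.62, 0.13, 0.35} → fail.
JS (methods 1·2): 0.37 vs {0.15, 0.25, 0.14, 0.17, 0.22, 0.53} → fail.
Ope (methods 1·2): 0.73 vs {0.71, 0.62, 0.14, 0.17, 0.15, 0.28} → pass.
Per (methods 1·2): 0.44 vs {0.13, 0.35, 0.22, 0.53, 0.15, 0.28} → fail.
3 of 4 fail.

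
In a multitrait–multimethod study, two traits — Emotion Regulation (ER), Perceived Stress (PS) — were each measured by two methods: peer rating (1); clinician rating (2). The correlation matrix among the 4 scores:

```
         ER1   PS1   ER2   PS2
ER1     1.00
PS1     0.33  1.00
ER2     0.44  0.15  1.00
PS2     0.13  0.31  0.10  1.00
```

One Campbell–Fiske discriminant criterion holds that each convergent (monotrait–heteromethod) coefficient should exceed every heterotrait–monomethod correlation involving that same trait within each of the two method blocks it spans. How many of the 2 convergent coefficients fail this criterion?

Convergent coefficients and their comparison sets:
ER (methods 1·2): 0.44 vs {0.33, 0.10} → pass.
PS (methods 1·2): 0.31 vs {0.33, 0.10} → fail.
1 of 2 fail.

1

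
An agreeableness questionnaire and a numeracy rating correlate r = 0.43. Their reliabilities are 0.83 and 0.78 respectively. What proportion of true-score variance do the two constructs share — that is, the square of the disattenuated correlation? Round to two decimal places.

Disattenuated r = 0.43 / √(0.83 × 0.78) = 0.43 / 0.8046 = 0.5344.
Shared true-score variance = 0.5344² = 0.2856 ≈ 0.29.

0.29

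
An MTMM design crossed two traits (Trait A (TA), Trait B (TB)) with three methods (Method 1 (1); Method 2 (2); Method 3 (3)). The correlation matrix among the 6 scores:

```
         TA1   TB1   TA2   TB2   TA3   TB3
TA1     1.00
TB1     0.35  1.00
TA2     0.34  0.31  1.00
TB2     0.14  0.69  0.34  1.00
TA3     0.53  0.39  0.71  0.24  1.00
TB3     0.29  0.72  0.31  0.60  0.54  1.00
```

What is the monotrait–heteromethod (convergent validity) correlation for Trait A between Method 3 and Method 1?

0.53

Same trait (TA), different methods: r(TA3, TA1) = 0.53.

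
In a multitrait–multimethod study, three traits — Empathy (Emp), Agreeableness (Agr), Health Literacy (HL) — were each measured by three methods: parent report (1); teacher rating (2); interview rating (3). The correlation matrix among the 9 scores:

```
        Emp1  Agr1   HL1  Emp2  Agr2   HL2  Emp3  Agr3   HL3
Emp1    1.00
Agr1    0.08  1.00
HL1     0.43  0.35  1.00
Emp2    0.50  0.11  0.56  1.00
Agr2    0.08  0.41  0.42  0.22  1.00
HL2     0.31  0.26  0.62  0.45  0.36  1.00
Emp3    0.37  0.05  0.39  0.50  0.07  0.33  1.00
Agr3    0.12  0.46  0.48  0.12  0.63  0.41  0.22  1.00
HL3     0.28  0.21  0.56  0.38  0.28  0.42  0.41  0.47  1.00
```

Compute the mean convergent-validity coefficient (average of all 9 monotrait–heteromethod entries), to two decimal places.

0.50

Convergent values: 0.50, 0.37, 0.50, 0.41, 0.46, 0.63, 0.62, 0.56, 0.42; mean = 4.47/9 = 0.50.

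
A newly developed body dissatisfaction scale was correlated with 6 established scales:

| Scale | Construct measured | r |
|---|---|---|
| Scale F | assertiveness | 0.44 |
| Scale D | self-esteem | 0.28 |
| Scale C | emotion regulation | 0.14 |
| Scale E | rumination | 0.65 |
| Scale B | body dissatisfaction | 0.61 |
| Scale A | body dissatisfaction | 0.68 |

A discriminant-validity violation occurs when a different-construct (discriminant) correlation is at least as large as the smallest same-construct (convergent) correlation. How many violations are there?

Convergent (same construct = body dissatisfaction): Scale B, Scale A.
Smallest convergent = 0.61. Discriminant values: 0.44, 0.28, 0.14, 0.65; count ≥ 0.61 → 1.

1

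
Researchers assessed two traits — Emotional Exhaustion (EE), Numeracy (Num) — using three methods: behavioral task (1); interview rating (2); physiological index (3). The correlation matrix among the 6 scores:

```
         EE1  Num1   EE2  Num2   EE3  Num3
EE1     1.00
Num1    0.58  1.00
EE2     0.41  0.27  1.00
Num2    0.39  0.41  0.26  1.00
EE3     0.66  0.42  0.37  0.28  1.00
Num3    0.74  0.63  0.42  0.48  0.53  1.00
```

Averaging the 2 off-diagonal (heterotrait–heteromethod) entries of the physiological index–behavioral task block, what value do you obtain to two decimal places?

0.58

HTHM values (method 3 × method 1): 0.42, 0.74; mean = 1.16/2 = 0.58.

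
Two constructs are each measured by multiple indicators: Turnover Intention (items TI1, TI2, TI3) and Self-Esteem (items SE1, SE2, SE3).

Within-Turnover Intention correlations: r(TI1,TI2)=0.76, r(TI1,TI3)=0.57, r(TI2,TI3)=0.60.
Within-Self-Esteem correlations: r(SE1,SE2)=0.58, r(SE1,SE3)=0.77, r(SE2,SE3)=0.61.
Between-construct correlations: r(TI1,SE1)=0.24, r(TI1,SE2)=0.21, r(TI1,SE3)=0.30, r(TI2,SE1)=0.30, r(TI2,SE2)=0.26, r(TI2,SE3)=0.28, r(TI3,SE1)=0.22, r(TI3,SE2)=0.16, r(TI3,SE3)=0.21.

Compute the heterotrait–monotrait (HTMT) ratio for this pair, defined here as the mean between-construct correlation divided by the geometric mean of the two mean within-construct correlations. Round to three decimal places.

Mean between = 2.18/9 = 0.2422.
Mean within-TI = 1.93/3 = 0.6433; mean within-SE = 1.96/3 = 0.6533.
Geometric mean = √(0.6433 × 0.6533) = 0.6483.
HTMT = 0.2422 / 0.6483 = 0.374.

0.374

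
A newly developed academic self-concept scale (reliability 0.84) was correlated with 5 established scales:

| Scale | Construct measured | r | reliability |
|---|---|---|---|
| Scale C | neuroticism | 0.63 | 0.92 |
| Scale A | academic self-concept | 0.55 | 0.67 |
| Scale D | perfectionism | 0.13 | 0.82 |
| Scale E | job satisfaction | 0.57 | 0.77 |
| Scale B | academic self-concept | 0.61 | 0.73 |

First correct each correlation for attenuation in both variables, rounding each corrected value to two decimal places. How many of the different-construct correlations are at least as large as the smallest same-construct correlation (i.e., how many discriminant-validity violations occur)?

Disattenuated r (r / √(r_scale · r_new)):
  Scale C (disc): 0.63 / √(0.92·0.84) = 0.72
  Scale A (conv): 0.55 / √(0.67·0.84) = 0.73
  Scale D (disc): 0.13 / √(0.82·0.84) = 0.16
  Scale E (disc): 0.57 / √(0.77·0.84) = 0.71
  Scale B (conv): 0.61 / √(0.73·0.84) = 0.78
Smallest convergent = 0.73. Discriminant values: 0.72, 0.16, 0.71; count ≥ 0.73 → 0.

0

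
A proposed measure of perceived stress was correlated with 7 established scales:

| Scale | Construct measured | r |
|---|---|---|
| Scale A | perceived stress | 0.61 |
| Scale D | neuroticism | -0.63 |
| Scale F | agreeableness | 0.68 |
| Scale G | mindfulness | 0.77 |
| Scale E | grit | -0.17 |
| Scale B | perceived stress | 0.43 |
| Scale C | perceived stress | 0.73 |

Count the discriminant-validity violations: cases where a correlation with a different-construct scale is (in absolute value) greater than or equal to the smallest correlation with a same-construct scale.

3

Convergent (same construct = perceived stress): Scale A, Scale B, Scale C.
Smallest convergent = 0.43. Discriminant |r|: 0.63, 0.68, 0.77, 0.17; count ≥ 0.43 → 3.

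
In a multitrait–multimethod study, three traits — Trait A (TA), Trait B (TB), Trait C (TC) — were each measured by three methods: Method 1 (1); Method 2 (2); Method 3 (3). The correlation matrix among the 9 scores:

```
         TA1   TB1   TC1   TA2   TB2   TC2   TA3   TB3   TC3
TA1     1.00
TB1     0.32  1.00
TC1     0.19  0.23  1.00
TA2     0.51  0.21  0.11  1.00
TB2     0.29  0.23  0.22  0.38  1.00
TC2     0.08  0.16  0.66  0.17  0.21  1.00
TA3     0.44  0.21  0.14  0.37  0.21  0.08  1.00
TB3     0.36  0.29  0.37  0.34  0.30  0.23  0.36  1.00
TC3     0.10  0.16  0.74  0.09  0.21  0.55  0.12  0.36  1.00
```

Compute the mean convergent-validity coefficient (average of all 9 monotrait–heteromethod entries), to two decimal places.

0.45

Convergent values: 0.51, 0.44, 0.37, 0.23, 0.29, 0.30, 0.66, 0.74, 0.55; mean = 4.09/9 = 0.45.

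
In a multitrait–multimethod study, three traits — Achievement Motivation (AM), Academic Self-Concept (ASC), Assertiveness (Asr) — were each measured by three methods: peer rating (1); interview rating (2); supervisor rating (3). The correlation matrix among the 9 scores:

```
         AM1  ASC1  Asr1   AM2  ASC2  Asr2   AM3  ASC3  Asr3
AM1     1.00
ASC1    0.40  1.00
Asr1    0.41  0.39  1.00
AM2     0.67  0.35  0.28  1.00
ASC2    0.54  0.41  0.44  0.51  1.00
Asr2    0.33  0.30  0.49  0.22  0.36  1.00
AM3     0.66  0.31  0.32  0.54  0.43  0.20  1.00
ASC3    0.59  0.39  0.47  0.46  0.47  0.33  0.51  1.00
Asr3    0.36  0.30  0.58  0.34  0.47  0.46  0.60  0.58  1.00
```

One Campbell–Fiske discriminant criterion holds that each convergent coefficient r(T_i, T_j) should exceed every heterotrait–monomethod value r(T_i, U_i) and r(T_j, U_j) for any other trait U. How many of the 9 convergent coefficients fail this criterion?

Each convergent coefficient versus the relevant comparison correlations:
AM (methods 1·2): 0.67 vs {0.40, 0.51, 0.41, 0.22} → pass.
AM (methods 1·3): 0.66 vs {0.40, 0.51, 0.41, 0.60} → pass.
AM (methods 2·3): 0.54 vs {0.51, 0.51, 0.22, 0.60} → fail.
ASC (methods 1·2): 0.41 vs {0.40, 0.51, 0.39, 0.36} → fail.
ASC (methods 1·3): 0.39 vs {0.40, 0.51, 0.39, 0.58} → fail.
ASC (methods 2·3): 0.47 vs {0.51, 0.51, 0.36, 0.58} → fail.
Asr (methods 1·2): 0.49 vs {0.41, 0.22, 0.39, 0.36} → pass.
Asr (methods 1·3): 0.58 vs {0.41, 0.60, 0.39, 0.58} → fail.
Asr (methods 2·3): 0.46 vs {0.22, 0.60, 0.36, 0.58} → fail.
6 of 9 fail.

6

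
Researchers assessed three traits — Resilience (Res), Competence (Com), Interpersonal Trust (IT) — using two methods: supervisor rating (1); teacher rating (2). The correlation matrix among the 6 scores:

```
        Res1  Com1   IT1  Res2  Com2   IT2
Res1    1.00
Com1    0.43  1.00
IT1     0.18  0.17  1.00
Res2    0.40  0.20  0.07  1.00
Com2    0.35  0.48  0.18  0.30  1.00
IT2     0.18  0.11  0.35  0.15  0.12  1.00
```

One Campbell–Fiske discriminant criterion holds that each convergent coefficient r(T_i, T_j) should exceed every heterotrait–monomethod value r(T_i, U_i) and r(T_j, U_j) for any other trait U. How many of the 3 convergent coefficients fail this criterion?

Each convergent coefficient versus the relevant comparison correlations:
Res (methods 1·2): 0.40 vs {0.43, 0.30, 0.18, 0.15} → fail.
Com (methods 1·2): 0.48 vs {0.43, 0.30, 0.17, 0.12} → pass.
IT (methods 1·2): 0.35 vs {0.18, 0.15, 0.17, 0.12} → pass.
1 of 3 fail.

1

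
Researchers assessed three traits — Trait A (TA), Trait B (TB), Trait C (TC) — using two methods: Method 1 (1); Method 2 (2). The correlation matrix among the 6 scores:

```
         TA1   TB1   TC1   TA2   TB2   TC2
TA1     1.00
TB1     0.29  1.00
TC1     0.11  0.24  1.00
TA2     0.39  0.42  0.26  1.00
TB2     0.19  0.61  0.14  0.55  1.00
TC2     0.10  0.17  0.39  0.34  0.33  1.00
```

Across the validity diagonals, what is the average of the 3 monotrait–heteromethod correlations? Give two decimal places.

Convergent values: 0.39, 0.61, 0.39; mean = 1.39/3 = 0.46.

0.46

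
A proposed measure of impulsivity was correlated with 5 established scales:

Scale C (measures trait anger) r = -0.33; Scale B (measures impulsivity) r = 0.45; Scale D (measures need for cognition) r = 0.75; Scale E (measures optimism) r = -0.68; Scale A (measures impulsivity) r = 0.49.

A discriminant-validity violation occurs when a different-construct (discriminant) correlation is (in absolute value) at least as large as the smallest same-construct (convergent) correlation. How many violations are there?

2

Convergent (same construct = impulsivity): Scale B, Scale A.
Smallest convergent = 0.45. Discriminant |r|: 0.33, 0.75, 0.68; count ≥ 0.45 → 2.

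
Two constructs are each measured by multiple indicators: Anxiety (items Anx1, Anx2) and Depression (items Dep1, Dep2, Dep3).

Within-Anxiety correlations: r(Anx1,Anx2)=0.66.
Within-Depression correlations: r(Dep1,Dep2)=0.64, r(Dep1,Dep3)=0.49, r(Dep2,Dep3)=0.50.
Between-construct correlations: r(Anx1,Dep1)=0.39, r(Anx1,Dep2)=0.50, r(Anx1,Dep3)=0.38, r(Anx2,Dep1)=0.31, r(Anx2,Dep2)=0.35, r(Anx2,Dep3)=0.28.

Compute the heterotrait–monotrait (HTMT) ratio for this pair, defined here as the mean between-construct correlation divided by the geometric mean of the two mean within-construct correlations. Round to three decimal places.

0.615

Mean heterotrait r = 2.21/6 = 0.3683.
Mean within-Anx = 0.66/1 = 0.6600; mean within-Dep = 1.63/3 = 0.5433.
Geometric mean = √(0.6600 × 0.5433) = 0.5988.
HTMT = 0.3683 / 0.5988 = 0.615.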